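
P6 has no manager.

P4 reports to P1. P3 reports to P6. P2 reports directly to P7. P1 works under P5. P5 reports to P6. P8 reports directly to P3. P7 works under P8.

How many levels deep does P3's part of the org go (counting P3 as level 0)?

The longest chain under P3 runs P3 → P8 → P7 → P2, which is 3 levels below P3.

3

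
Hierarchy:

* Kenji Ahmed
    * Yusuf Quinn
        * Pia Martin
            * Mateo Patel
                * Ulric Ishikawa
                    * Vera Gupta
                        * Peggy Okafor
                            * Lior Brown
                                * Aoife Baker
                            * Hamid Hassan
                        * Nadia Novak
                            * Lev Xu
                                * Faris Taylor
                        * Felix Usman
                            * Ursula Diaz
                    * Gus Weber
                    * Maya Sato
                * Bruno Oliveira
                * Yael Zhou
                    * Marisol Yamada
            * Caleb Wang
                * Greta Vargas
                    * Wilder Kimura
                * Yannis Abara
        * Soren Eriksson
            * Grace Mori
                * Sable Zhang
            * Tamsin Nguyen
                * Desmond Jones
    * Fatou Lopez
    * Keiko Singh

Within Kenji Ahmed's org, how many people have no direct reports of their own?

14

The people in Kenji Ahmed's organization with no one reporting to them are Keiko Singh, Fatou Lopez, Desmond Jones, Sable Zhang, Yannis Abara, Wilder Kimura, Marisol Yamada, Bruno Oliveira, Maya Sato, Gus Weber, Ursula Diaz, Faris Taylor, Hamid Hassan, Aoife Baker. That is 14.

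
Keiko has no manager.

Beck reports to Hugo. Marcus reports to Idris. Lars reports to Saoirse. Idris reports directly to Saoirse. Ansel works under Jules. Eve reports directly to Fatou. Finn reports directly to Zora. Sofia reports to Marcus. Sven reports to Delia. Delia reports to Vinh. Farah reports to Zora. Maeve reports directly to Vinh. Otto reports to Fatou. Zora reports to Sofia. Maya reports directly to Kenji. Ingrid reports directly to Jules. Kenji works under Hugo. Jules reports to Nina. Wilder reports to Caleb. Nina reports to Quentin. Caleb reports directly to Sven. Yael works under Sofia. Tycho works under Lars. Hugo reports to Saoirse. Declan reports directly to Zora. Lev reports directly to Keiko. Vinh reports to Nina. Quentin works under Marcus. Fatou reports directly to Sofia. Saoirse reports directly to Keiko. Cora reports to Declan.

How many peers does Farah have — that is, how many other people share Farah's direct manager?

2

Farah reports to Zora. Zora's other direct reports are Declan, Finn — 2 peers.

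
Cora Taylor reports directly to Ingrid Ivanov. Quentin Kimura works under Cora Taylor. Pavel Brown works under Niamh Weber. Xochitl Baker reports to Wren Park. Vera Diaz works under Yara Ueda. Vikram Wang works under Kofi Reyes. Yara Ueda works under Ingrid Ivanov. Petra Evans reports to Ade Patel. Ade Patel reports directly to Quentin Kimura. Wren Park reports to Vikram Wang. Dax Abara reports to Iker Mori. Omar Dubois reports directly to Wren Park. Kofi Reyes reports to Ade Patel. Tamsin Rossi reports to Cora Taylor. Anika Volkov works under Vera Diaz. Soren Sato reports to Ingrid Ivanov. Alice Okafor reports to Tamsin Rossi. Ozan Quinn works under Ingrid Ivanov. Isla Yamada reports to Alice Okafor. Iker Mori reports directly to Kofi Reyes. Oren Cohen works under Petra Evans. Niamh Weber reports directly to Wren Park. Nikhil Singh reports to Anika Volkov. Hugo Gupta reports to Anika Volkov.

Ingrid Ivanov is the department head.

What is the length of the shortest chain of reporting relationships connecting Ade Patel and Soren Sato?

Ade Patel is 3 levels below Ingrid Ivanov, and Soren Sato is 1 level below Ingrid Ivanov (their lowest common manager). The shortest path runs up from Ade Patel to Ingrid Ivanov and back down to Soren Sato: 3 + 1 = 4 links.

4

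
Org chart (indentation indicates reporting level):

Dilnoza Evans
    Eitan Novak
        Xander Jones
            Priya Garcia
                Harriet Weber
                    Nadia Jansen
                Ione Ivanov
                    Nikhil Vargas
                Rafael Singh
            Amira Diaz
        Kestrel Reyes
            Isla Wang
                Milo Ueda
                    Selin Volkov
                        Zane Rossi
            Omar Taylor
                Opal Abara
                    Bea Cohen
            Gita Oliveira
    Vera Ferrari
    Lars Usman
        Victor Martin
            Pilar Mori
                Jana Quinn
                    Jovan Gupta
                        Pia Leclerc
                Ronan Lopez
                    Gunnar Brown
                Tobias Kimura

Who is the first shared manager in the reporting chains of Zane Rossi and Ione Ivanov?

Eitan Novak

Zane Rossi's chain of managers is Selin Volkov, Milo Ueda, Isla Wang, Kestrel Reyes, Eitan Novak, Dilnoza Evans. Ione Ivanov's chain of managers is Priya Garcia, Xander Jones, Eitan Novak, Dilnoza Evans. The first manager that appears in both chains is Eitan Novak.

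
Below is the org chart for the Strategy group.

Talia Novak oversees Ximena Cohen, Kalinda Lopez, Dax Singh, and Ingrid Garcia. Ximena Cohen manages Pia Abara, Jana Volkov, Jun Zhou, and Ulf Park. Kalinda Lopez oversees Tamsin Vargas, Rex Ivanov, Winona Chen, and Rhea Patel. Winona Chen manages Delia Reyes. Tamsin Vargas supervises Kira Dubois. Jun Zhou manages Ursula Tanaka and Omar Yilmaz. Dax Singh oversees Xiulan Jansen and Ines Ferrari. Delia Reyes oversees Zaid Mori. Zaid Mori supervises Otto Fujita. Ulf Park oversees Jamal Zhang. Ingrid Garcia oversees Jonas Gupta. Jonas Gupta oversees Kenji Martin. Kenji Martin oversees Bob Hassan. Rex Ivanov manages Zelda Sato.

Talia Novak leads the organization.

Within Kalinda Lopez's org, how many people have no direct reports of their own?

The people in Kalinda Lopez's organization with no one reporting to them are Zelda Sato, Kira Dubois, Rhea Patel, Otto Fujita. That is 4.

4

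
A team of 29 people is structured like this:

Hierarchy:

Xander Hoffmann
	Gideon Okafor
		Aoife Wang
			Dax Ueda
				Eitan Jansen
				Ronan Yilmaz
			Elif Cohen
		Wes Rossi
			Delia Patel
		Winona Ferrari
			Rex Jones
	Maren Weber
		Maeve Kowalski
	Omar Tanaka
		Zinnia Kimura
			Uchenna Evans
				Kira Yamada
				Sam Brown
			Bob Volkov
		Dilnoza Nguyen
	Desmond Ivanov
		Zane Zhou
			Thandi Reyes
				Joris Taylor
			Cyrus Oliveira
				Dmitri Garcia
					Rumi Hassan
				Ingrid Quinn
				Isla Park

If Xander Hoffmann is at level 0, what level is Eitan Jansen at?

Chain from Eitan Jansen up to Xander Hoffmann: Eitan Jansen → Dax Ueda → Aoife Wang → Gideon Okafor → Xander Hoffmann. That is 4 steps up, so Eitan Jansen is 4 levels below Xander Hoffmann.

4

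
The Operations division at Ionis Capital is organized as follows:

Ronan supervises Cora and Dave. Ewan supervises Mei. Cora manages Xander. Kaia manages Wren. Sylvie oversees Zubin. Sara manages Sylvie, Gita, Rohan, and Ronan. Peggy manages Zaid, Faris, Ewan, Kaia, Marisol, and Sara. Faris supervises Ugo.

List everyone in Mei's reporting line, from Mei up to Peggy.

Mei reports to Ewan. Ewan reports to Peggy. Peggy is at the top.

Mei -> Ewan -> Peggy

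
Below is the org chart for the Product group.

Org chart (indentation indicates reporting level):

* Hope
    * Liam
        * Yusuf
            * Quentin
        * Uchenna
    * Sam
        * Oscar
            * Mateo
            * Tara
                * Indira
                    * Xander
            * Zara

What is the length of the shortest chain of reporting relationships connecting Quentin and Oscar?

Quentin is 3 levels below Hope, and Oscar is 2 levels below Hope (their lowest common manager). The shortest path runs up from Quentin to Hope and back down to Oscar: 3 + 2 = 5 links.

5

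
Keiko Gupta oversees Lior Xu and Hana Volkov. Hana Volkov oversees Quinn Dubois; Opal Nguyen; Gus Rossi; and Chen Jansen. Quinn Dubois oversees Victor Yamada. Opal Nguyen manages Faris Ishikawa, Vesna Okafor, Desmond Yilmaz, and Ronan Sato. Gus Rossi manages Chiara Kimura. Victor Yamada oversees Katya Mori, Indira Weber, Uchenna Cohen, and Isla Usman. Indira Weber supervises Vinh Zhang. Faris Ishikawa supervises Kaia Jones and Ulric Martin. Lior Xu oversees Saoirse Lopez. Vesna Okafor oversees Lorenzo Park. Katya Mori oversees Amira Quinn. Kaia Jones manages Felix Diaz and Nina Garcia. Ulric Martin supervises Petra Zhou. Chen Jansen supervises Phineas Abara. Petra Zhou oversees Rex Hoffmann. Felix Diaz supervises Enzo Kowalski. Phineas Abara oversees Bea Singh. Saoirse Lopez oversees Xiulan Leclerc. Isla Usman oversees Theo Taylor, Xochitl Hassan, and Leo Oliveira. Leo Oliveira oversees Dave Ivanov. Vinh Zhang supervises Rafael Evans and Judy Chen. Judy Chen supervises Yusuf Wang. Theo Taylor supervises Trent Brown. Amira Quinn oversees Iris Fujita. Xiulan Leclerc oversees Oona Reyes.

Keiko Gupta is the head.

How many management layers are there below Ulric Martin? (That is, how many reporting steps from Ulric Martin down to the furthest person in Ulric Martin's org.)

2

The longest chain under Ulric Martin runs Ulric Martin → Petra Zhou → Rex Hoffmann, which is 2 levels below Ulric Martin.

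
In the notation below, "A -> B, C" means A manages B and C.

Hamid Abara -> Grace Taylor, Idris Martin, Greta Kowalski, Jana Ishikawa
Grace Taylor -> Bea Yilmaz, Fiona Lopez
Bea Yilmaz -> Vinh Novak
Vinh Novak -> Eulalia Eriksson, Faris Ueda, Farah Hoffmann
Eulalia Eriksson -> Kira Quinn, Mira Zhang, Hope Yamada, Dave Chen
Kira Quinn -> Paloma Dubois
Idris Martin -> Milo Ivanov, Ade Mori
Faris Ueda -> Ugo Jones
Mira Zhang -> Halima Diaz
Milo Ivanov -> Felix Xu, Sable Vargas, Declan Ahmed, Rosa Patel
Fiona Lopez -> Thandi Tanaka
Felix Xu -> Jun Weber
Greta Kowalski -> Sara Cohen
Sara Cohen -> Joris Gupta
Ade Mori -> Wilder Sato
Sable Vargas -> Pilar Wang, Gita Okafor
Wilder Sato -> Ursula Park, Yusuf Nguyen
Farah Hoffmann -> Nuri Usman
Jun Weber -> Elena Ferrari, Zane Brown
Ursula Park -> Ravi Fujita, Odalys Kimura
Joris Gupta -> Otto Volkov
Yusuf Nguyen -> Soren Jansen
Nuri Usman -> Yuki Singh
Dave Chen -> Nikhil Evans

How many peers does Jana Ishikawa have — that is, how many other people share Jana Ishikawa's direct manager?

Jana Ishikawa reports to Hamid Abara. Hamid Abara's other direct reports are Grace Taylor, Idris Martin, Greta Kowalski — 3 peers.

3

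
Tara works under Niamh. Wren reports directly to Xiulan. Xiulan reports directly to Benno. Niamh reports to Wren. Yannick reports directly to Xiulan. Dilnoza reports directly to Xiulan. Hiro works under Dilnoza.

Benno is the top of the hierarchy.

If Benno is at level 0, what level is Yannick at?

Chain from Yannick up to Benno: Yannick → Xiulan → Benno. That is 2 steps up, so Yannick is 2 levels below Benno.

2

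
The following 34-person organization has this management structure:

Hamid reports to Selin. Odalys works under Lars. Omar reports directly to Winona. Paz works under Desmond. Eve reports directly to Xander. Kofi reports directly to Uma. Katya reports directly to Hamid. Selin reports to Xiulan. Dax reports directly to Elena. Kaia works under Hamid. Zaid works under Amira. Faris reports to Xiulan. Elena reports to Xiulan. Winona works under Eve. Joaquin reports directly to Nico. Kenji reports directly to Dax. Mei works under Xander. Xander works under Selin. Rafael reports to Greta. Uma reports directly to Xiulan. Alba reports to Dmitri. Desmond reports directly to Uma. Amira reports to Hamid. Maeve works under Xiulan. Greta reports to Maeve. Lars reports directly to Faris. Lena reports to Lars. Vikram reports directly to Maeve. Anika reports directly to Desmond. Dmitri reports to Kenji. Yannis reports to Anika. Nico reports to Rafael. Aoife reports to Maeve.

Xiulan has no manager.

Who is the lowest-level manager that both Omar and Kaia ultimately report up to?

Selin

Omar's chain of managers is Winona, Eve, Xander, Selin, Xiulan. Kaia's chain of managers is Hamid, Selin, Xiulan. The first manager that appears in both chains is Selin.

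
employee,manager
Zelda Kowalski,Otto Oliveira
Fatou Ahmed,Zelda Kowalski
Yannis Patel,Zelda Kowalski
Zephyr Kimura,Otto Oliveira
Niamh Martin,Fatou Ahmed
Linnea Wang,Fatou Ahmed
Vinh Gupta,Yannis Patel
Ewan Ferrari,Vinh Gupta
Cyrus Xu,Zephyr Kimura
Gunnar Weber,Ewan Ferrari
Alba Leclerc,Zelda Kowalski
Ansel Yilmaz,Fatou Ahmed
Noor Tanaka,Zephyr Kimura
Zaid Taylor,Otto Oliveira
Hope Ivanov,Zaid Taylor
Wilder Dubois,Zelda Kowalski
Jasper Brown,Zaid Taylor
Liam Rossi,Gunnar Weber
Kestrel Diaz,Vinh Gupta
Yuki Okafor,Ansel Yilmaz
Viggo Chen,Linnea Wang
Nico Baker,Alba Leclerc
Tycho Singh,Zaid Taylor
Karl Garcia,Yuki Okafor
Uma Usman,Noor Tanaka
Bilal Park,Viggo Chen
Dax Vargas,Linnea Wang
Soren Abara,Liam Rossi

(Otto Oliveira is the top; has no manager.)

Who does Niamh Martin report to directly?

Fatou Ahmed

Niamh Martin reports directly to Fatou Ahmed.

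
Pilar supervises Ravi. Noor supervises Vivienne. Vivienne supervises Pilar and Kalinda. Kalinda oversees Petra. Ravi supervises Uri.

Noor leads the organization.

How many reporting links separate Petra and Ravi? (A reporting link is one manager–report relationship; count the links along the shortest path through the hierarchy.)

4

Petra is 2 levels below Vivienne, and Ravi is 2 levels below Vivienne (their lowest common manager). The shortest path runs up from Petra to Vivienne and back down to Ravi: 2 + 2 = 4 links.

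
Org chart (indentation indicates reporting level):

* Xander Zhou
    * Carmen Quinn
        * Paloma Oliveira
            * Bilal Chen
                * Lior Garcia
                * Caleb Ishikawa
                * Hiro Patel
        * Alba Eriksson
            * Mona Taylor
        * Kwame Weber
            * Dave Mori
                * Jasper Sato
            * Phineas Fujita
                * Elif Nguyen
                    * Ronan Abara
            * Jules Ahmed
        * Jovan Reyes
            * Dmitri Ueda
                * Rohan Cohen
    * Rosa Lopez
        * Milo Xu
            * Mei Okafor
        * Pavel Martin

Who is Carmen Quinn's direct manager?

Carmen Quinn reports directly to Xander Zhou.

Xander Zhou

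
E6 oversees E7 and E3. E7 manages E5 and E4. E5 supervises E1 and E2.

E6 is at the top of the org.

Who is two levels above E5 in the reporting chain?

E5 reports to E7, and E7 reports to E6. So E5's skip-level manager is E6.

E6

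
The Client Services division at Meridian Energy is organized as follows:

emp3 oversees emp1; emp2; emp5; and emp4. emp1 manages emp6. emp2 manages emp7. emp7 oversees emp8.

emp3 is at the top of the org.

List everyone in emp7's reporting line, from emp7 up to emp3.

emp7 -> emp2 -> emp3

emp7 reports to emp2. emp2 reports to emp3. emp3 is at the top.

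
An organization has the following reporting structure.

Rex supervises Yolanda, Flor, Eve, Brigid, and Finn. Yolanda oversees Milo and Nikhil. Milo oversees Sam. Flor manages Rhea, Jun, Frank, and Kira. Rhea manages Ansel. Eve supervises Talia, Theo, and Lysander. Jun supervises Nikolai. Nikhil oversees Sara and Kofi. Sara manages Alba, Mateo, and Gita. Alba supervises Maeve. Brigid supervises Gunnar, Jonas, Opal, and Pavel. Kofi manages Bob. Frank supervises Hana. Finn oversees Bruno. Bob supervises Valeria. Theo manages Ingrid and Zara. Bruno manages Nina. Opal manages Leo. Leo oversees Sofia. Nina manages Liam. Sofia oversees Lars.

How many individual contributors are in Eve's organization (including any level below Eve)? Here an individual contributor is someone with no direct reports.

4

The people in Eve's organization with no one reporting to them are Lysander, Zara, Ingrid, Talia. That is 4.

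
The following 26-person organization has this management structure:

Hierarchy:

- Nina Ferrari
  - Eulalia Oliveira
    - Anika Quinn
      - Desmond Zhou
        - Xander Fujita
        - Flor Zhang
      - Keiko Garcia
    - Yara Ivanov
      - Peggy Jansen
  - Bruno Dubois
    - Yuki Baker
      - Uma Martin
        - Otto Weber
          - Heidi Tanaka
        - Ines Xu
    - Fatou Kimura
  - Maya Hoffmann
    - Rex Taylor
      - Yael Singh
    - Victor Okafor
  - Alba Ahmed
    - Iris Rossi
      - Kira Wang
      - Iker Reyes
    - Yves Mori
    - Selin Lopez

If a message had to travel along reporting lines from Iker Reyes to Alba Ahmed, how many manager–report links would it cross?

Iker Reyes is in Alba Ahmed's organization: the chain from Iker Reyes up to Alba Ahmed is Iker Reyes → Iris Rossi → Alba Ahmed, which is 2 links.

2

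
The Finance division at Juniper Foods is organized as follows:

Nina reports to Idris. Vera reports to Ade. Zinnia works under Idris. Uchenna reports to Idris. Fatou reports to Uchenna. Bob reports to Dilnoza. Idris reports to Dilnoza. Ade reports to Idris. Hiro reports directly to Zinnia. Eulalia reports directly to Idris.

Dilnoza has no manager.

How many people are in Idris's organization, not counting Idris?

8

Idris directly manages Zinnia, Ade, Uchenna, Nina, Eulalia. Under Zinnia: Hiro (1). Under Ade: Vera (1). Under Uchenna: Fatou (1). Nina has no reports. Eulalia has no reports. So Idris's organization is 5 direct reports plus everyone under them: 2 + 2 + 2 + 1 + 1 = 8.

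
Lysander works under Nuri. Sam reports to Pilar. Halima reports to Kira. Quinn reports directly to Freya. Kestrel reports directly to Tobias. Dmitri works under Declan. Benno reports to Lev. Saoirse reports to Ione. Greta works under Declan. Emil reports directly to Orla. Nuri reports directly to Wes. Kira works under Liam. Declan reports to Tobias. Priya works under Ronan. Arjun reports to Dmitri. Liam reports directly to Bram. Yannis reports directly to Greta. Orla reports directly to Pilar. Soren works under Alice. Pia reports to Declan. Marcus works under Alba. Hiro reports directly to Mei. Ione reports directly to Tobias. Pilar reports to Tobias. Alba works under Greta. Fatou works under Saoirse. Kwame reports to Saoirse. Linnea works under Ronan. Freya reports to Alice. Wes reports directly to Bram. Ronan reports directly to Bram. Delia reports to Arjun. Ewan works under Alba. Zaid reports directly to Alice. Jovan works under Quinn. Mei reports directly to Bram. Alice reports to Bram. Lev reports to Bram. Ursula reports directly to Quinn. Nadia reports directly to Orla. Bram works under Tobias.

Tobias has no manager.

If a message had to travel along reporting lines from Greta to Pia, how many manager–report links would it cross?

Greta is 1 level below Declan, and Pia is 1 level below Declan (their lowest common manager). The shortest path runs up from Greta to Declan and back down to Pia: 1 + 1 = 2 links.

2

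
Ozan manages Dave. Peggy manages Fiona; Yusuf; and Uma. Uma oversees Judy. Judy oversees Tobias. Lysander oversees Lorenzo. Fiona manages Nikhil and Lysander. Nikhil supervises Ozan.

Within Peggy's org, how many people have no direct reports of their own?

The people in Peggy's organization with no one reporting to them are Tobias, Yusuf, Lorenzo, Dave. That is 4.

4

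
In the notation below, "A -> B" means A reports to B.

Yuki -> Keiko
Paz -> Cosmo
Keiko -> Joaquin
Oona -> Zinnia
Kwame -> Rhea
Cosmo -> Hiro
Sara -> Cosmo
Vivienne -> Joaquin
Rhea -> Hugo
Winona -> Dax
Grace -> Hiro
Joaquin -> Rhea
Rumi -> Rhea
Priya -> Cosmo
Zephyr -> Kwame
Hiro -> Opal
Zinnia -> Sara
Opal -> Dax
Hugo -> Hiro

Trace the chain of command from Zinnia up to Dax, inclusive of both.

Zinnia reports to Sara. Sara reports to Cosmo. Cosmo reports to Hiro. Hiro reports to Opal. Opal reports to Dax. Dax is at the top.

Zinnia -> Sara -> Cosmo -> Hiro -> Opal -> Dax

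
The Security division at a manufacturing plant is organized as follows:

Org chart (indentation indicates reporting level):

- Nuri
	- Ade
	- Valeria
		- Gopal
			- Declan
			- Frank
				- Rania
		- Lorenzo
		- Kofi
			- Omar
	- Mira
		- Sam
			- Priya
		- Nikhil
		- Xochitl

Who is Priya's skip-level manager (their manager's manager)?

Mira

Priya reports to Sam, and Sam reports to Mira. So Priya's skip-level manager is Mira.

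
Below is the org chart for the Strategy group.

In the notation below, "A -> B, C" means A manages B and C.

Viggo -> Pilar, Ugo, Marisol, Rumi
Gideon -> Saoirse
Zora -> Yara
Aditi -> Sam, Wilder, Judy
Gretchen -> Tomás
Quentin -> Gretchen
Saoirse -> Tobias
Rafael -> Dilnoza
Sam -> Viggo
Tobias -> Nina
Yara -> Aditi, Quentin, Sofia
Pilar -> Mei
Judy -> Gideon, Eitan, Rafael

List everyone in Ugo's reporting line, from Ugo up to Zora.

Ugo reports to Viggo. Viggo reports to Sam. Sam reports to Aditi. Aditi reports to Yara. Yara reports to Zora. Zora is at the top.

Ugo -> Viggo -> Sam -> Aditi -> Yara -> Zora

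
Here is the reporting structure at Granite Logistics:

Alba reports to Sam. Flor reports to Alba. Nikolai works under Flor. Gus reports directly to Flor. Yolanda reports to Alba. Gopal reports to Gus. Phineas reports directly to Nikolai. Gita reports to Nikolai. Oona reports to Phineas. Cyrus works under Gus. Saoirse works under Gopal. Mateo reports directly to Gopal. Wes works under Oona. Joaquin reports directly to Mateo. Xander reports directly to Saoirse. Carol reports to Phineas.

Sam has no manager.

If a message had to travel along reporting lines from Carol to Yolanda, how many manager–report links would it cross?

Carol is 4 levels below Alba, and Yolanda is 1 level below Alba (their lowest common manager). The shortest path runs up from Carol to Alba and back down to Yolanda: 4 + 1 = 5 links.

5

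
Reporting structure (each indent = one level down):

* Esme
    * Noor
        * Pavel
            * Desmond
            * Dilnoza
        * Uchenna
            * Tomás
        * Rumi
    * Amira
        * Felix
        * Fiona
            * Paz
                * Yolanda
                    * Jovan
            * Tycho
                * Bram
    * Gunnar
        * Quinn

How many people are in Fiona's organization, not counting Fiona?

5

Fiona directly manages Paz, Tycho. Under Paz: Yolanda, Jovan (2). Under Tycho: Bram (1). So Fiona's organization is 2 direct reports plus everyone under them: 3 + 2 = 5.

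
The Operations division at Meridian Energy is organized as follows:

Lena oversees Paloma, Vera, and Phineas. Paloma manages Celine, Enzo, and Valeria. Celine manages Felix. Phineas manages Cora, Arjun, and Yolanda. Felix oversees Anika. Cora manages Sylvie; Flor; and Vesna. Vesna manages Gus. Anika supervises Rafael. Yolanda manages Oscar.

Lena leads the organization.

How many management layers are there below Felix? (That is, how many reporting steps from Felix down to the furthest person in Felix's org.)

The longest chain under Felix runs Felix → Anika → Rafael, which is 2 levels below Felix.

2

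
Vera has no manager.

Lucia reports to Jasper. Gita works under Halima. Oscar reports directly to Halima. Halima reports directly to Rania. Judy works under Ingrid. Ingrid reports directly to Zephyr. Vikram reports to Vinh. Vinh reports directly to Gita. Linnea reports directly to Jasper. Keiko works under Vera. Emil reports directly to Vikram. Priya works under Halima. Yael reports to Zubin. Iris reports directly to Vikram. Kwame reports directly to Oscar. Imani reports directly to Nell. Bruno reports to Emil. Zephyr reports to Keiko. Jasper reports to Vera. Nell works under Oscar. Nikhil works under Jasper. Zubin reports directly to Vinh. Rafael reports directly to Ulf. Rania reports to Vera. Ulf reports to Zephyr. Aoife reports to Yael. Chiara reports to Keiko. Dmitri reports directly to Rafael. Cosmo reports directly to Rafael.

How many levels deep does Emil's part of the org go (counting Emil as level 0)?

1

The longest chain under Emil runs Emil → Bruno, which is 1 level below Emil.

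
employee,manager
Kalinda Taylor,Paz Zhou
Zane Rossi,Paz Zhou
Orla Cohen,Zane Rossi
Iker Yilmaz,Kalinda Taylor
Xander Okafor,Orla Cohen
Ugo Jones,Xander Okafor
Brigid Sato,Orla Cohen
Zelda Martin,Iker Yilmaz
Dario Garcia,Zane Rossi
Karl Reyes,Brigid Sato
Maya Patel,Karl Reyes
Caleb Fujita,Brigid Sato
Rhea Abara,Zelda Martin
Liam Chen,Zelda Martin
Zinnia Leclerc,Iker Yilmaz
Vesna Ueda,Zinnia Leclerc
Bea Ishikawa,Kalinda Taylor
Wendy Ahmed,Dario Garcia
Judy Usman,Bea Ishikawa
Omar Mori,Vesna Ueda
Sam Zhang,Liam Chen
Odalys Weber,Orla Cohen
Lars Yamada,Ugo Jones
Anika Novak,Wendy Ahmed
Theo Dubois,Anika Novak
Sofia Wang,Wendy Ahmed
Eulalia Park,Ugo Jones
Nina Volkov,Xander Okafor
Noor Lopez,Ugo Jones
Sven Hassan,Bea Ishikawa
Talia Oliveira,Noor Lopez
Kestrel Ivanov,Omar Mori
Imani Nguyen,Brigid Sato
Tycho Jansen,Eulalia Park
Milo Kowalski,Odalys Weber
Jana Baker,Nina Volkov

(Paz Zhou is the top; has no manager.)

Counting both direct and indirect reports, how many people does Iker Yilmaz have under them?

8

Iker Yilmaz directly manages Zelda Martin, Zinnia Leclerc. Under Zelda Martin: Liam Chen, Sam Zhang, Rhea Abara (3). Under Zinnia Leclerc: Vesna Ueda, Omar Mori, Kestrel Ivanov (3). So Iker Yilmaz's organization is 2 direct reports plus everyone under them: 4 + 4 = 8.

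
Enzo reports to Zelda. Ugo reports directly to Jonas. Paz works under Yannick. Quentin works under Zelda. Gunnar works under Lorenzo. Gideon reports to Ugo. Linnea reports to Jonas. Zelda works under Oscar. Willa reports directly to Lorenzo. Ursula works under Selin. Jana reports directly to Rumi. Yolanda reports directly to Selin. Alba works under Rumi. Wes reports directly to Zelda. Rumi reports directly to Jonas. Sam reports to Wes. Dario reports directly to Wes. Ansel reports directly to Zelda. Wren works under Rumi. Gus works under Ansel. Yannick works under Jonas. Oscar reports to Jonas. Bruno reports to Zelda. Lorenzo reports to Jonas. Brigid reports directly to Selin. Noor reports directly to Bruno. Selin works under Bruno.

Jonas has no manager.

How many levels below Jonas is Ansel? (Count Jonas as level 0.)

3

Chain from Ansel up to Jonas: Ansel → Zelda → Oscar → Jonas. That is 3 steps up, so Ansel is 3 levels below Jonas.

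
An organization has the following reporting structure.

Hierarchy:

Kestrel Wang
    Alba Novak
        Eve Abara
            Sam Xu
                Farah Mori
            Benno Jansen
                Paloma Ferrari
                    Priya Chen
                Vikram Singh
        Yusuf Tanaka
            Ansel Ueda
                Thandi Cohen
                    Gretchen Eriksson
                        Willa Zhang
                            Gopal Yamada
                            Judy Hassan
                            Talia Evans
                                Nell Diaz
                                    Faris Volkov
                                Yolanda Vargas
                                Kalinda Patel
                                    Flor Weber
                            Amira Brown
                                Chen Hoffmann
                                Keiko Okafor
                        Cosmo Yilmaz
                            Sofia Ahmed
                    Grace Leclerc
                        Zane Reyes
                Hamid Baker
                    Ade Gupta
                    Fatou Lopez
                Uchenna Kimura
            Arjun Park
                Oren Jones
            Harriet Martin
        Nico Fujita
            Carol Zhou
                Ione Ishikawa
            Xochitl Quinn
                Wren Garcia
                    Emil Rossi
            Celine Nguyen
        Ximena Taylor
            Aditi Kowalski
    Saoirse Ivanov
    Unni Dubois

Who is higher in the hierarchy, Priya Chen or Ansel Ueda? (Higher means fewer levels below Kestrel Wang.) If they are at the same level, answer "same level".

Ansel Ueda

Priya Chen is 5 levels below Kestrel Wang; Ansel Ueda is 3. Ansel Ueda is higher.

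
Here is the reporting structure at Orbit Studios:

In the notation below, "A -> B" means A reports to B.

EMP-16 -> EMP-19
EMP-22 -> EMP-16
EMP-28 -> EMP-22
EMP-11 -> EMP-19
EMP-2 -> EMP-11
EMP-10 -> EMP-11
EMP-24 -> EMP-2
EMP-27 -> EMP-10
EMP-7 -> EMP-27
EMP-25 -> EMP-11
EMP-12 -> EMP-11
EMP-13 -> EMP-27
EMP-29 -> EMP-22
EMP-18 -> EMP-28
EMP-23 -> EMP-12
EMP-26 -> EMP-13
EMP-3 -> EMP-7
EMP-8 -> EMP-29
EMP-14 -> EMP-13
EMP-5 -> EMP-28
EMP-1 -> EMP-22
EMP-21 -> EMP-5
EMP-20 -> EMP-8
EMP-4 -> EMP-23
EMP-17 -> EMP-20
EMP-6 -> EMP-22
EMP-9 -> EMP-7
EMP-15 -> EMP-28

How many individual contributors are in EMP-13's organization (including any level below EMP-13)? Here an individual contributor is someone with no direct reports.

The people in EMP-13's organization with no one reporting to them are EMP-14, EMP-26. That is 2.

2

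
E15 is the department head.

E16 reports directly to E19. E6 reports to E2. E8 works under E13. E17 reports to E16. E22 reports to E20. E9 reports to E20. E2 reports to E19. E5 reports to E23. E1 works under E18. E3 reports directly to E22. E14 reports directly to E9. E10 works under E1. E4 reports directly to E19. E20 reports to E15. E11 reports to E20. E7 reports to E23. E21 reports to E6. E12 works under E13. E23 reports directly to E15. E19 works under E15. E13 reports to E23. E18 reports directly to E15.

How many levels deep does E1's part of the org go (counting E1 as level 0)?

The longest chain under E1 runs E1 → E10, which is 1 level below E1.

1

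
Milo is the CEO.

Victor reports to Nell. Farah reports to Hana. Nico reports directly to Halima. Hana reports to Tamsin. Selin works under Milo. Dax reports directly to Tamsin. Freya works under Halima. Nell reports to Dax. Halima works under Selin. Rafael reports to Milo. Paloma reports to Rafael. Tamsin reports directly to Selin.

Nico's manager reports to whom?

Selin

Nico reports to Halima, and Halima reports to Selin. So Nico's skip-level manager is Selin.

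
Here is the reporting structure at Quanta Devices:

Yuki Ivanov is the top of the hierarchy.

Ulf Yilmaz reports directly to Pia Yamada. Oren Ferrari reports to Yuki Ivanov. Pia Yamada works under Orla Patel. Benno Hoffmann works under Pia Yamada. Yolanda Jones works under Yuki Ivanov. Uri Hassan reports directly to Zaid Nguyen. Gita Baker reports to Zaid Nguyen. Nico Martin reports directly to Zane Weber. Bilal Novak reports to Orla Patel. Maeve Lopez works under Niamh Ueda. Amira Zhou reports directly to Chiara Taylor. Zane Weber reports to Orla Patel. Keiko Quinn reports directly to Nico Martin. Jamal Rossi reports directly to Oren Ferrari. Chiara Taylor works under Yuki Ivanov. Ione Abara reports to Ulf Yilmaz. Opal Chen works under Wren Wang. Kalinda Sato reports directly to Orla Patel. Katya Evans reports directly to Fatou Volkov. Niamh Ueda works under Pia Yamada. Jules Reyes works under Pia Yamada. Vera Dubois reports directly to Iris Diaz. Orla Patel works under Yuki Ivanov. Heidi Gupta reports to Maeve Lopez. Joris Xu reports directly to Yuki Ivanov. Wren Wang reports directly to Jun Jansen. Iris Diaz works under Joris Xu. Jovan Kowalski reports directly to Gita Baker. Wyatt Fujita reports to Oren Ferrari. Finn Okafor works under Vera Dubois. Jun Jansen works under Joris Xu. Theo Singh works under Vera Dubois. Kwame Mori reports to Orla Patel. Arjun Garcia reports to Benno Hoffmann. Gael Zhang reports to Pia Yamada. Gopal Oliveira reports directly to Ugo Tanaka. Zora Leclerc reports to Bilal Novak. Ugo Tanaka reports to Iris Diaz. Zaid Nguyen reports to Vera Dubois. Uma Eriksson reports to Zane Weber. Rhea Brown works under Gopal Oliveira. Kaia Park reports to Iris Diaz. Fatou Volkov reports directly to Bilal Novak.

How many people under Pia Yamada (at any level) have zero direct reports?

5

The people in Pia Yamada's organization with no one reporting to them are Gael Zhang, Jules Reyes, Arjun Garcia, Ione Abara, Heidi Gupta. That is 5.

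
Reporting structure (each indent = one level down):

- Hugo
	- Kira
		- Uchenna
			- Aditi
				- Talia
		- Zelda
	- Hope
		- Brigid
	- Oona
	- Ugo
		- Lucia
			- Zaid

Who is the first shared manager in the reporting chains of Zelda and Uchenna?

Zelda's chain of managers is Kira, Hugo. Uchenna's chain of managers is Kira, Hugo. The first manager that appears in both chains is Kira.

Kira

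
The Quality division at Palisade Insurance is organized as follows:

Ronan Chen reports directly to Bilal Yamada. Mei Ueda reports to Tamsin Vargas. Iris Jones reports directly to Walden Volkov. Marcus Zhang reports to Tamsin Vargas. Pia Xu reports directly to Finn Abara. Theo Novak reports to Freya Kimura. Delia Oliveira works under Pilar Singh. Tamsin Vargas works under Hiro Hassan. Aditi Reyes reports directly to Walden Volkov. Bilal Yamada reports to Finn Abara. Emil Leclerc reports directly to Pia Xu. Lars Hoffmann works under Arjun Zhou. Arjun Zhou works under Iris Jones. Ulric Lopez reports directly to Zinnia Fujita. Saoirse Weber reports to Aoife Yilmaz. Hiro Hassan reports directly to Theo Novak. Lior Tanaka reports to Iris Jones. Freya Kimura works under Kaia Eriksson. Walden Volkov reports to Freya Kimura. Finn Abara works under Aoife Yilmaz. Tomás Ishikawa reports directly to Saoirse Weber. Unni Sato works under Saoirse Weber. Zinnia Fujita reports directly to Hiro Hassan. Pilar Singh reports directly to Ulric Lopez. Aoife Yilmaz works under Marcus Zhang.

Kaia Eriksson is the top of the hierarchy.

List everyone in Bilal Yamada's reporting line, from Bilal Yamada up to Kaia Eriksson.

Bilal Yamada -> Finn Abara -> Aoife Yilmaz -> Marcus Zhang -> Tamsin Vargas -> Hiro Hassan -> Theo Novak -> Freya Kimura -> Kaia Eriksson

Bilal Yamada reports to Finn Abara. Finn Abara reports to Aoife Yilmaz. Aoife Yilmaz reports to Marcus Zhang. Marcus Zhang reports to Tamsin Vargas. Tamsin Vargas reports to Hiro Hassan. Hiro Hassan reports to Theo Novak. Theo Novak reports to Freya Kimura. Freya Kimura reports to Kaia Eriksson. Kaia Eriksson is at the top.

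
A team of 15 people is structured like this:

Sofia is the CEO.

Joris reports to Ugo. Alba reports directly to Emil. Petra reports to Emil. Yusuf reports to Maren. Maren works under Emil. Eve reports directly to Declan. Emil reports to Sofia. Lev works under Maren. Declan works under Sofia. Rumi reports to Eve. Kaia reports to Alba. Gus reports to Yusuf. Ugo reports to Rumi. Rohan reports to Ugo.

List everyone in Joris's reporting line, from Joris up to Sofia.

Joris reports to Ugo. Ugo reports to Rumi. Rumi reports to Eve. Eve reports to Declan. Declan reports to Sofia. Sofia is at the top.

Joris -> Ugo -> Rumi -> Eve -> Declan -> Sofia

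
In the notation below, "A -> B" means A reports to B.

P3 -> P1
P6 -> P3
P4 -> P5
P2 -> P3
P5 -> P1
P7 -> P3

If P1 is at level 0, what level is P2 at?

2

Chain from P2 up to P1: P2 → P3 → P1. That is 2 steps up, so P2 is 2 levels below P1.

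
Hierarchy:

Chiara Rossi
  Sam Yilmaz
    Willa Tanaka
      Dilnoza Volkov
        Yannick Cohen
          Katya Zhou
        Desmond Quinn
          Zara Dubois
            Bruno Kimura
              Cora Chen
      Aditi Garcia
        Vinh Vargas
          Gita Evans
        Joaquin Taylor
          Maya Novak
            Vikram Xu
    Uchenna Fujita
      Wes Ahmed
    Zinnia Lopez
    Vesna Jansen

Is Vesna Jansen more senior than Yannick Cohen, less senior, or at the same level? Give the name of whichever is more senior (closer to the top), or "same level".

Vesna Jansen is 2 levels below Chiara Rossi; Yannick Cohen is 4. Vesna Jansen is higher.

Vesna Jansen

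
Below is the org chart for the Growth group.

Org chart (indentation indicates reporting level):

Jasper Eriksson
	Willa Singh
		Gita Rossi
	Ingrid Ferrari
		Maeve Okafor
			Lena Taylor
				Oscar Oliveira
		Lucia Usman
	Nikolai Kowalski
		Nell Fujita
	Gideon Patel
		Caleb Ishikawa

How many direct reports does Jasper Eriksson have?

Jasper Eriksson directly manages Willa Singh, Ingrid Ferrari, Nikolai Kowalski, Gideon Patel. That is 4 direct reports.

4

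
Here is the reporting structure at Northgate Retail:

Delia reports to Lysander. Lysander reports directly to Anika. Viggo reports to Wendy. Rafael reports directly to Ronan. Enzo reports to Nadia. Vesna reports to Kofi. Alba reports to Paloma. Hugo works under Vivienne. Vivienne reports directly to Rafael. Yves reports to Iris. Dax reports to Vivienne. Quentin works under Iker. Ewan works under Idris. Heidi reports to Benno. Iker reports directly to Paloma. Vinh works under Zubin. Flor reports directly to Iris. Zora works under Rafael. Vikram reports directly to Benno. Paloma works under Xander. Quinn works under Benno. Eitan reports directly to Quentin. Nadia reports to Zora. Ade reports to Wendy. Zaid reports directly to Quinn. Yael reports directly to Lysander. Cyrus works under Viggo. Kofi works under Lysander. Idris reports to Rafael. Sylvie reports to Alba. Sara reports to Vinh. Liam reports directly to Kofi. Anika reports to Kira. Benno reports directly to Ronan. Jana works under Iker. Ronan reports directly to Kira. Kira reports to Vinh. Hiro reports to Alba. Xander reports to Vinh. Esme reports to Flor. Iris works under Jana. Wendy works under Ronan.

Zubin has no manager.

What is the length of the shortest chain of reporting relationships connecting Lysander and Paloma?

Lysander is 3 levels below Vinh, and Paloma is 2 levels below Vinh (their lowest common manager). The shortest path runs up from Lysander to Vinh and back down to Paloma: 3 + 2 = 5 links.

5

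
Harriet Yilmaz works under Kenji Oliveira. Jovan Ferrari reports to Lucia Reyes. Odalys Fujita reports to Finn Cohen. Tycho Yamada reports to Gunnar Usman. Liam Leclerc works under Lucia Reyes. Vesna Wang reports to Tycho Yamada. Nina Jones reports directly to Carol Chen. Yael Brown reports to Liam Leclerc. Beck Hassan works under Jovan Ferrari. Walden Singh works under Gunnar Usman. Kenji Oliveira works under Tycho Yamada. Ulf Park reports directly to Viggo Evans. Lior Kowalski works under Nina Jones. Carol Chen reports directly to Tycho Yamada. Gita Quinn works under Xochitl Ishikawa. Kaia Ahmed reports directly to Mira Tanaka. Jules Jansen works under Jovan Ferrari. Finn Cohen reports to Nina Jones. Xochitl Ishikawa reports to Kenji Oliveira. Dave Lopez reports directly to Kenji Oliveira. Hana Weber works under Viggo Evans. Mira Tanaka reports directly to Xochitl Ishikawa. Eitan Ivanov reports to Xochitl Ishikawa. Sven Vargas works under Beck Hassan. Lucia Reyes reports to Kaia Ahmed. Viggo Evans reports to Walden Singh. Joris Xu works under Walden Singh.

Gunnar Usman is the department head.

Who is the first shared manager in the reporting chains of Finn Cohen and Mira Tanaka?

Tycho Yamada

Finn Cohen's chain of managers is Nina Jones, Carol Chen, Tycho Yamada, Gunnar Usman. Mira Tanaka's chain of managers is Xochitl Ishikawa, Kenji Oliveira, Tycho Yamada, Gunnar Usman. The first manager that appears in both chains is Tycho Yamada.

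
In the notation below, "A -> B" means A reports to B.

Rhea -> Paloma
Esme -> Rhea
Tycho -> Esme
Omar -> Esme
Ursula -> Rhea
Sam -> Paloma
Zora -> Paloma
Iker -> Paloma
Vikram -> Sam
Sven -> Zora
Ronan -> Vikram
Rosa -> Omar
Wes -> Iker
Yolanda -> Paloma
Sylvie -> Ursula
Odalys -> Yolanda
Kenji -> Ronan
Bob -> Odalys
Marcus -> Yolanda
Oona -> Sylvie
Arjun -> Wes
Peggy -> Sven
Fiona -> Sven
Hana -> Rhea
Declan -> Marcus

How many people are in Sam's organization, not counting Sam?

3

Sam directly manages Vikram. Under Vikram: Ronan, Kenji (2). That's 3 in total.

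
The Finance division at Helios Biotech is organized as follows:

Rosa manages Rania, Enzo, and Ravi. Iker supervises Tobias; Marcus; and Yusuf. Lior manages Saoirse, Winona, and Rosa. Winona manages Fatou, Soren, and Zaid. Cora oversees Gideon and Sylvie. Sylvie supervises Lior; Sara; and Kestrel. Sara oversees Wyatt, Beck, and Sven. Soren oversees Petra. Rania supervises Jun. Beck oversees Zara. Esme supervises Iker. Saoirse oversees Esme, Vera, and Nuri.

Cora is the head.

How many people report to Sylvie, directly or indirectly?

25

Sylvie directly manages Lior, Sara, Kestrel. Under Lior: Rosa, Ravi, Enzo, Rania, Jun, Winona, Zaid, Soren, Petra, Fatou, Saoirse, Nuri, Vera, Esme, Iker, Yusuf, Marcus, Tobias (18). Under Sara: Sven, Wyatt, Beck, Zara (4). Kestrel has no reports. So Sylvie's organization is 3 direct reports plus everyone under them: 19 + 5 + 1 = 25.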